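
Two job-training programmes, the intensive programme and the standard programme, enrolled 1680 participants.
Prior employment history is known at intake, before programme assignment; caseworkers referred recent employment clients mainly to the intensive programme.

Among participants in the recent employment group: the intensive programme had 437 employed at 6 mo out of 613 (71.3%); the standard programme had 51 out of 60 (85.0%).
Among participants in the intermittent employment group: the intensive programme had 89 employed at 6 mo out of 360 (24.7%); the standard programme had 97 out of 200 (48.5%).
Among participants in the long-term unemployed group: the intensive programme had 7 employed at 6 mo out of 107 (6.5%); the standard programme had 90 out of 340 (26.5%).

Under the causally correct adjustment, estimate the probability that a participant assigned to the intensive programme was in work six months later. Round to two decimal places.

Since prior employment history is a pre-existing factor (not a product of the programme) and it affects the outcome on its own, it is a confounder. The stratified rates, not the pooled rate, identify the causal effect.
Standardising the intensive programme to the population prior employment history mix: 0.401·437/613 + 0.333·89/360 + 0.266·7/107 = 0.385.

0.39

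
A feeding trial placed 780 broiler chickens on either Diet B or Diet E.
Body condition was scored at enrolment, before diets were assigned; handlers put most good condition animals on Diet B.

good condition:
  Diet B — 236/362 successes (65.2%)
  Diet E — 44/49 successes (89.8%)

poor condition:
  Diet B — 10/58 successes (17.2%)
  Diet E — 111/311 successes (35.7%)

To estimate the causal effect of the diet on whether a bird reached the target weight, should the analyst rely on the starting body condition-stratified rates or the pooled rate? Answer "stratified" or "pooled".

Diet E is higher inside every starting body condition stratum but Diet B is higher in aggregate. Whether to stratify depends on how starting body condition relates to the diet.
Starting body condition is set before the diet has any effect — it is not caused by the diet — and it independently drives the outcome. That makes it a confounder, so the causal comparison is within starting body condition levels.
Within each level — good condition: 65.2% vs 89.8%; poor condition: 17.2% vs 35.7% — Diet E is higher every time.

stratified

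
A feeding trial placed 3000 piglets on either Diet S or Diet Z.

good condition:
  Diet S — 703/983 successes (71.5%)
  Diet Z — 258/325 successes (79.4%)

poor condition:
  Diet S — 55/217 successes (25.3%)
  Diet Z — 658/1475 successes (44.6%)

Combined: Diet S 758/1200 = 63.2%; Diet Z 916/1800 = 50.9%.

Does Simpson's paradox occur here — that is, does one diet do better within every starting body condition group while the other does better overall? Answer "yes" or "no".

Within each starting body condition level (good condition 71.5% vs 79.4%; poor condition 25.3% vs 44.6%), Diet Z has the higher rate every time. Pooled: 63.2% vs 50.9% — Diet S has the higher rate overall. The two comparisons disagree.

yes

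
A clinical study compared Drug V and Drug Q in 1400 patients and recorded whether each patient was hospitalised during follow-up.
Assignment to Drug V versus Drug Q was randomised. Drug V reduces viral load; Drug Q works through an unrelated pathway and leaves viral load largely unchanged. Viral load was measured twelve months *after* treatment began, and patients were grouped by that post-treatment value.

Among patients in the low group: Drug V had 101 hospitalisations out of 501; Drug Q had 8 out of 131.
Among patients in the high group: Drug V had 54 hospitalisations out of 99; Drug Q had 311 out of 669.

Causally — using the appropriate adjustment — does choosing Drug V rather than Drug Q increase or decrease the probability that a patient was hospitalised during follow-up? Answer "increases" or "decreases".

Drug Q is lower inside every viral load stratum but Drug V is lower in aggregate. Whether to stratify depends on how viral load relates to the drug.
The distribution of viral load is itself part of what the drug does — it is an intermediate outcome. Holding it fixed would remove that part of the effect; the total effect is the pooled difference.
Pooled: Drug V 25.8% vs Drug Q 39.9%; Drug V is lower overall.

decreases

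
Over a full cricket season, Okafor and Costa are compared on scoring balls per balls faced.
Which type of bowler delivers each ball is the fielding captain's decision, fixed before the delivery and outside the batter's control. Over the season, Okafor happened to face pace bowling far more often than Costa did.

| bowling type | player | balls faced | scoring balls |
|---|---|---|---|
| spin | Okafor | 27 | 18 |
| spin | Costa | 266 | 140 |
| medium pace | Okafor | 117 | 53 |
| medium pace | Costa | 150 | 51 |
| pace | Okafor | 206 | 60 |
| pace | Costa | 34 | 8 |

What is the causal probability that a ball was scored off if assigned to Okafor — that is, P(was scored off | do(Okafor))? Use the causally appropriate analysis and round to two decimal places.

The bowling type-specific comparison favours Okafor throughout, but the pooled figures favour Costa. The question is whether to condition on bowling type.
Since bowling type is a pre-existing factor (not a product of the player) and it affects the outcome on its own, it is a confounder. The stratified rates, not the pooled rate, identify the causal effect.
Standardising Okafor to the population bowling type mix: 0.366·18/27 + 0.334·53/117 + 0.300·60/206 = 0.483.

0.48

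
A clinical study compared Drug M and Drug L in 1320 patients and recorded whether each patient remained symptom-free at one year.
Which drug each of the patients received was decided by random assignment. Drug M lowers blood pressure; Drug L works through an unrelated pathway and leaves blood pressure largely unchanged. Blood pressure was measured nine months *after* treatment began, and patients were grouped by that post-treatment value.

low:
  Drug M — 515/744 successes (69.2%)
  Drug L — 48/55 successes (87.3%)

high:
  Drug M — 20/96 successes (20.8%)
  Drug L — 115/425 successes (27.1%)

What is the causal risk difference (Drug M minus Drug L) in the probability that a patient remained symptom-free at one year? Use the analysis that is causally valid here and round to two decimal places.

The distribution of blood pressure is itself part of what the drug does — it is an intermediate outcome. Holding it fixed would remove that part of the effect; the total effect is the pooled difference.
The causal difference is the pooled difference: 0.637 − 0.340 = +0.297.

+0.30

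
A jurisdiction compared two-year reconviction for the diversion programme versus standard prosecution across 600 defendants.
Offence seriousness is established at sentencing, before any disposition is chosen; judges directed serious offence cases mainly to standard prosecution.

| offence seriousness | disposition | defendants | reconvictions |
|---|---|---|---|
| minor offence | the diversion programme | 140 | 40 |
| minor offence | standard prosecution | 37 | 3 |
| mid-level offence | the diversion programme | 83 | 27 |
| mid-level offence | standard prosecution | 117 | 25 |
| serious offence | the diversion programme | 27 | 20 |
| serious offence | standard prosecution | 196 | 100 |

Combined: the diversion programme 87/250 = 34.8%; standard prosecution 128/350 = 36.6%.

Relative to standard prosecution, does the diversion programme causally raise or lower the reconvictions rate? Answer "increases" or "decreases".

increases

Offence seriousness differs across dispositions for reasons unrelated to any effect of the disposition itself, and it separately predicts the outcome — a classic confounder. We must compare within offence seriousness levels.
Within each level — minor offence: 28.6% vs 8.1%; mid-level offence: 32.5% vs 21.4%; serious offence: 74.1% vs 51.0% — standard prosecution is lower every time.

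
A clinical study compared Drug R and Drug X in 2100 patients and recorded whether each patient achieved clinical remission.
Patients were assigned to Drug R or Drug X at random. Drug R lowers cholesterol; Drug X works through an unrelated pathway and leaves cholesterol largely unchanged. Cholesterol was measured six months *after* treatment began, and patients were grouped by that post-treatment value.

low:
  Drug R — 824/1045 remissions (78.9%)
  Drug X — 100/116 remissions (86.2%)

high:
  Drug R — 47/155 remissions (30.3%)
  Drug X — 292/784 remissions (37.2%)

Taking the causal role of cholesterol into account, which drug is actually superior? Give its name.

Drug R

Cholesterol is downstream of the drug. One should not condition on a consequence of treatment, so the overall rates are the right comparison.
Pooled: Drug R 72.6% vs Drug X 43.6%; Drug R is higher overall.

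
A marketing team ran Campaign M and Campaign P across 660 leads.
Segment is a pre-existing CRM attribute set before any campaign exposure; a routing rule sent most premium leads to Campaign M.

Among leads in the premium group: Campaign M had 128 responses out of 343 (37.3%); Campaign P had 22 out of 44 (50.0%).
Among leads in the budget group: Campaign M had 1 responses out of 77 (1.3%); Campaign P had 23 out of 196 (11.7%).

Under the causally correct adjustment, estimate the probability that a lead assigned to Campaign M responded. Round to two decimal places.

0.22

Customer segment satisfies the back-door criterion: it is not a descendant of the campaign, and it blocks the spurious path from campaign to outcome. Adjusting for it (i.e., using the within-customer segment rates) gives the causal effect.
Standardising Campaign M to the population customer segment mix: 0.586·128/343 + 0.414·1/77 = 0.224.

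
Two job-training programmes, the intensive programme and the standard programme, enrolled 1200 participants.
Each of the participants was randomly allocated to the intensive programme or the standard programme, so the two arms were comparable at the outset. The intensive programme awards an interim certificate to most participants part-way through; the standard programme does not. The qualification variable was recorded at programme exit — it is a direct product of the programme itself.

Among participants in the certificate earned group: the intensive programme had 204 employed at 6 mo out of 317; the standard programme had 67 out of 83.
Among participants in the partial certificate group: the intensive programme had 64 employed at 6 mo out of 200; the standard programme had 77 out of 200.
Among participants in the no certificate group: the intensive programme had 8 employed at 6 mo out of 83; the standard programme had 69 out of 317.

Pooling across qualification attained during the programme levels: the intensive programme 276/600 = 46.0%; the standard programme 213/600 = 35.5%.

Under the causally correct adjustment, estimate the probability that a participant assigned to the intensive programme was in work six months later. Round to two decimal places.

Qualification attained during the programme lies on the pathway programme → qualification attained during the programme → outcome, so adjusting for it blocks the indirect effect. For the total causal effect of programme, use the unadjusted pooled rates.
So P(outcome | do(the intensive programme)) is just the pooled rate for the intensive programme: 276/600 = 0.460.

0.46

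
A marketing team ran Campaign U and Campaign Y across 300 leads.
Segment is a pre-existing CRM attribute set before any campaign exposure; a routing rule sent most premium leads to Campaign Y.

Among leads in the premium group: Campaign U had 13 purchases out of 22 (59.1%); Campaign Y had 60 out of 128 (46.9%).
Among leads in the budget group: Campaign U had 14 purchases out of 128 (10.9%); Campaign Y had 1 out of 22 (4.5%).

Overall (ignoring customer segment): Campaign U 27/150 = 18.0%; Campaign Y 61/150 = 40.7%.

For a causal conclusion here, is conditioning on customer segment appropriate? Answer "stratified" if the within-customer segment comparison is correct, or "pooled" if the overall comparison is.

The stratified and pooled comparisons disagree (Campaign U wins within each customer segment; Campaign Y wins overall), so the answer turns on the causal role of customer segment.
Nothing the campaign does changes customer segment; the imbalance is an allocation artefact. With customer segment also predicting the outcome, the pooled figure is confounded, and the within-stratum comparison is the causal one.
Within each level — premium: 59.1% vs 46.9%; budget: 10.9% vs 4.5% — Campaign U is higher every time.

stratified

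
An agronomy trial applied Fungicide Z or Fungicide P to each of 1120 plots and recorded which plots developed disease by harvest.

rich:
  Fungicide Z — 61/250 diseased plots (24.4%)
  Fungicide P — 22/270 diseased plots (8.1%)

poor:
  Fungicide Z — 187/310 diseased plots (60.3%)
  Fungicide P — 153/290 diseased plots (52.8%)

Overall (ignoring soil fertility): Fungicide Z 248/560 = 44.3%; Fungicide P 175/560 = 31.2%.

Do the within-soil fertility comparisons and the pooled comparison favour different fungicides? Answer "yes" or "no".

no

Within each soil fertility level (rich 24.4% vs 8.1%; poor 60.3% vs 52.8%), Fungicide P has the lower rate every time. Pooled: 44.3% vs 31.2% — Fungicide P has the lower rate overall. They agree.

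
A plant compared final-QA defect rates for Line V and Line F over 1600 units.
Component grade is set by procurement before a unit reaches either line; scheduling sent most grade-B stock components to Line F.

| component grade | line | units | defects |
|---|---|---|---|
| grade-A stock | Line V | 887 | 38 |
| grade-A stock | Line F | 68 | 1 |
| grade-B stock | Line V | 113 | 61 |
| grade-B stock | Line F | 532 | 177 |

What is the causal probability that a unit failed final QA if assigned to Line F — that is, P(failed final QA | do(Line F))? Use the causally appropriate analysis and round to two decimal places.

Here component grade is a common cause — it drives both which line a case falls under and the outcome. The crude comparison mixes populations; the stratum-specific rates are the causally relevant ones.
Standardising Line F to the population component grade mix: 0.597·1/68 + 0.403·177/532 = 0.143.

0.14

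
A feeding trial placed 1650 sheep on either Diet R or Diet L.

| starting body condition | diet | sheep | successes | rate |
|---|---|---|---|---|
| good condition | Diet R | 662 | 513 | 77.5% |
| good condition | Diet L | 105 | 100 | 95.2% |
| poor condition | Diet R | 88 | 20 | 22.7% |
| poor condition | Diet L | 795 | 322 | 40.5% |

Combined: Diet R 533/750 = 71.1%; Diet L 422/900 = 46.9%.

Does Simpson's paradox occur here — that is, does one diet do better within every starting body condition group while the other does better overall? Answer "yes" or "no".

Within each starting body condition level (good condition 77.5% vs 95.2%; poor condition 22.7% vs 40.5%), Diet L has the higher rate every time. Pooled: 71.1% vs 46.9% — Diet R has the higher rate overall. The two comparisons disagree.

yes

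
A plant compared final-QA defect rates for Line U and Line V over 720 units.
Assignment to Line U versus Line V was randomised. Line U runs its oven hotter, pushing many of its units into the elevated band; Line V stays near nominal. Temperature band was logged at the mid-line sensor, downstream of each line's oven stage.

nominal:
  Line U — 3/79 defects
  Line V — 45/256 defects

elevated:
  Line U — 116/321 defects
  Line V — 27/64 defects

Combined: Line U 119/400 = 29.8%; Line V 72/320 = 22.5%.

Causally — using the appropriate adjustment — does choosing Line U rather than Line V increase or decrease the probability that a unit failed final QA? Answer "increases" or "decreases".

Line U is lower inside every in-process temperature band stratum but Line V is lower in aggregate. Whether to stratify depends on how in-process temperature band relates to the line.
Stratifying would compare lines among units the lines themselves sorted into in-process temperature band groups — a form of selection on an intermediate. The unconditioned pooled rates give the total causal effect.
Pooled: Line U 29.8% vs Line V 22.5%; Line V is lower overall.

increases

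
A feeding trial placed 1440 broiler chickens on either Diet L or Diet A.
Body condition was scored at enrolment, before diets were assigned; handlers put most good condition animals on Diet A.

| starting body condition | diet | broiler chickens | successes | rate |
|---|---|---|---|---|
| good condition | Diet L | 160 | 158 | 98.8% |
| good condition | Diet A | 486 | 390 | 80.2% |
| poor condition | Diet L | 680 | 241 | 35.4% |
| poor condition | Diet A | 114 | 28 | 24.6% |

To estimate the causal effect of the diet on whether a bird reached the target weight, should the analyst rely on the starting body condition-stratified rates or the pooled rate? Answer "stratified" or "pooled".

Since starting body condition is a pre-existing factor (not a product of the diet) and it affects the outcome on its own, it is a confounder. The stratified rates, not the pooled rate, identify the causal effect.
Within each level — good condition: 98.8% vs 80.2%; poor condition: 35.4% vs 24.6% — Diet L is higher every time.

stratified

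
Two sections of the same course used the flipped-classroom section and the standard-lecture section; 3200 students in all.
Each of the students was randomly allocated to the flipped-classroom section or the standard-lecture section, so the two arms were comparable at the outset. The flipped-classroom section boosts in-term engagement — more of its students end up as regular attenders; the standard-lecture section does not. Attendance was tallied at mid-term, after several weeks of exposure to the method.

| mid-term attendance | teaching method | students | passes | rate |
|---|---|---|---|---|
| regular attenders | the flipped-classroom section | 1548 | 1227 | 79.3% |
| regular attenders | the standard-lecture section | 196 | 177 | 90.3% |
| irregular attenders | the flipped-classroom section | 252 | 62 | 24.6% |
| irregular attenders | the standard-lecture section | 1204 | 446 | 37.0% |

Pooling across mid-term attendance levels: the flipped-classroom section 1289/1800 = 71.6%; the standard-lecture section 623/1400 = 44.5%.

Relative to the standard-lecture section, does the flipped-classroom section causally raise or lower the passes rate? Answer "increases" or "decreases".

The distribution of mid-term attendance is itself part of what the teaching method does — it is an intermediate outcome. Holding it fixed would remove that part of the effect; the total effect is the pooled difference.
Pooled: the flipped-classroom section 71.6% vs the standard-lecture section 44.5%; the flipped-classroom section is higher overall.

increases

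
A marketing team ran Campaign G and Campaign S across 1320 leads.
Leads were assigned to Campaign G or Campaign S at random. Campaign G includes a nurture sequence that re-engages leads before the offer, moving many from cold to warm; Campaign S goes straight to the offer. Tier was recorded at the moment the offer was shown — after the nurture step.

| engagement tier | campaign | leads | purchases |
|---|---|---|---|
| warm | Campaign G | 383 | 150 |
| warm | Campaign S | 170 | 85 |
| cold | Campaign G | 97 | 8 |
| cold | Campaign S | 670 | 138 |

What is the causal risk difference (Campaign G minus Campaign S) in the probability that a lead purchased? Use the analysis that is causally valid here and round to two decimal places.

+0.06

Because the campaign influences engagement tier, engagement tier is a post-treatment mediator, not a confounder. Stratifying on it would bias the estimate; the causal effect is the crude pooled difference.
The causal difference is the pooled difference: 0.329 − 0.265 = +0.064.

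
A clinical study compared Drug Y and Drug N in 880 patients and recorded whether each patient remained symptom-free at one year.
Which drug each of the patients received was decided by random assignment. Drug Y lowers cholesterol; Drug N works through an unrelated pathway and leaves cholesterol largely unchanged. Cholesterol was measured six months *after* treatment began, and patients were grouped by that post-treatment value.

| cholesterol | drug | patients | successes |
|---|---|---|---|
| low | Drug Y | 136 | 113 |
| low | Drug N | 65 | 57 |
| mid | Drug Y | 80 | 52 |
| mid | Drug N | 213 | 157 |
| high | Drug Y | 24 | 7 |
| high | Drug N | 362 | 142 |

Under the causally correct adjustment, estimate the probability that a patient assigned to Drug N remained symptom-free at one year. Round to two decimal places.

0.56

Drug N is higher inside every cholesterol stratum but Drug Y is higher in aggregate. Whether to stratify depends on how cholesterol relates to the drug.
Cholesterol is downstream of the drug. One should not condition on a consequence of treatment, so the overall rates are the right comparison.
So P(outcome | do(Drug N)) is just the pooled rate for Drug N: 356/640 = 0.556.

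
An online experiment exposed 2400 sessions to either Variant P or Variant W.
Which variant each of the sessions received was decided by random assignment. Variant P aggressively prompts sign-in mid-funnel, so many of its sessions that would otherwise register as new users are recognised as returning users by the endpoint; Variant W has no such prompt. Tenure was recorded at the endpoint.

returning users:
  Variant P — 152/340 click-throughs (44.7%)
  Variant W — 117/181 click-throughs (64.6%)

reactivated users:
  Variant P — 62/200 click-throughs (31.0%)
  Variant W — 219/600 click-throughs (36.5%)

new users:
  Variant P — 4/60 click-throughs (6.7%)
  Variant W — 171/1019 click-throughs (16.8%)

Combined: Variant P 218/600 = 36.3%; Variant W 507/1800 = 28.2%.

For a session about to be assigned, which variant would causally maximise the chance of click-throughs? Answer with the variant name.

Variant P

Variant W is higher inside every user tenure stratum but Variant P is higher in aggregate. Whether to stratify depends on how user tenure relates to the variant.
User tenure here is a post-treatment variable shaped by the variant; conditioning on it would introduce bias rather than remove it. The overall comparison is the causal one.
Pooled: Variant P 36.3% vs Variant W 28.2%; Variant P is higher overall.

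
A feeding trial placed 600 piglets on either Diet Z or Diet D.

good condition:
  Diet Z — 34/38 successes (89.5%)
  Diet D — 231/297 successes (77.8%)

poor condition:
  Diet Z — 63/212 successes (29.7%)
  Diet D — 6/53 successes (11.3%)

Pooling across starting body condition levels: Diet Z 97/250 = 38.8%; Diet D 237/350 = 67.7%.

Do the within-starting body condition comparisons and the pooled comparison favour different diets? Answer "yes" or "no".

Within each starting body condition level (good condition 89.5% vs 77.8%; poor condition 29.7% vs 11.3%), Diet Z has the higher rate every time. Pooled: 38.8% vs 67.7% — Diet D has the higher rate overall. The two comparisons disagree.

yes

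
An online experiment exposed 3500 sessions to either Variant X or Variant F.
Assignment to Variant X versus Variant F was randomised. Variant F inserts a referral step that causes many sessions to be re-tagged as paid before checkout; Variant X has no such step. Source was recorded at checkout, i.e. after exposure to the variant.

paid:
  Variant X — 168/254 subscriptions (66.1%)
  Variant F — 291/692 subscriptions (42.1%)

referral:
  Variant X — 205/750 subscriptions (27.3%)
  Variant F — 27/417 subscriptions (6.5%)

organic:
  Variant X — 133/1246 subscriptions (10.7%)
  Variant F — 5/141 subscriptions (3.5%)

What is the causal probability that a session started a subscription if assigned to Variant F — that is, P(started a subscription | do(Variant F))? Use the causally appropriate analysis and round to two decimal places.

0.26

The distribution of traffic source is itself part of what the variant does — it is an intermediate outcome. Holding it fixed would remove that part of the effect; the total effect is the pooled difference.
So P(outcome | do(Variant F)) is just the pooled rate for Variant F: 323/1250 = 0.258.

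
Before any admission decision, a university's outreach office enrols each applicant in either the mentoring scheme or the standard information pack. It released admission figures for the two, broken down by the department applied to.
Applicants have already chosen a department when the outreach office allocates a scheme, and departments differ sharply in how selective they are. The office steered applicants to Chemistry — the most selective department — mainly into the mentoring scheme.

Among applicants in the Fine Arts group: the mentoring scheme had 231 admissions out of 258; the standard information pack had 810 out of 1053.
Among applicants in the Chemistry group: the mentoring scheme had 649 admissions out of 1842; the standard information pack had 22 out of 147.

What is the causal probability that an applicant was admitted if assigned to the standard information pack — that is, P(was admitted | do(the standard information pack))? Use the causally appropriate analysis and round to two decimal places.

0.40

Since department is a pre-existing factor (not a product of the outreach scheme) and it affects the outcome on its own, it is a confounder. The stratified rates, not the pooled rate, identify the causal effect.
Standardising the standard information pack to the population department mix: 0.397·810/1053 + 0.603·22/147 = 0.396.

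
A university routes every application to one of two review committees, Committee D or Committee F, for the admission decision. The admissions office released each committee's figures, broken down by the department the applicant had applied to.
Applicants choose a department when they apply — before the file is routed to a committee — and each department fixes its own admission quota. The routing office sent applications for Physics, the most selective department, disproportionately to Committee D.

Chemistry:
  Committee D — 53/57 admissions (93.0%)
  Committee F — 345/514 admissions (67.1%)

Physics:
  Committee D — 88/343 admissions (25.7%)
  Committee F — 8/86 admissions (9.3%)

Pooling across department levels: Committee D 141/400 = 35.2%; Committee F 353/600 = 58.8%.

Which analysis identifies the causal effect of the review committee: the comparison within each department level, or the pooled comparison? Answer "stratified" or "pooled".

Committee D is higher inside every department stratum but Committee F is higher in aggregate. Whether to stratify depends on how department relates to the review committee.
Here department is a common cause — it drives both which review committee a case falls under and the outcome. The crude comparison mixes populations; the stratum-specific rates are the causally relevant ones.
Within each level — Chemistry: 93.0% vs 67.1%; Physics: 25.7% vs 9.3% — Committee D is higher every time.

stratified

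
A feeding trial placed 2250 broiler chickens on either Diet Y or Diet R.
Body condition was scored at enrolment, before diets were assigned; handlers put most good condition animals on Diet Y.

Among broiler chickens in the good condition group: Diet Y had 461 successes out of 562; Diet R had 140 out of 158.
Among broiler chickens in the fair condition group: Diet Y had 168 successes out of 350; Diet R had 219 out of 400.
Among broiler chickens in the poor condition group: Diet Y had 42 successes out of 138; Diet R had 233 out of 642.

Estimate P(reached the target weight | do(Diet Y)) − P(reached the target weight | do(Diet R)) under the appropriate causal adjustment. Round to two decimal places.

-0.06

The imbalance in starting body condition arose from how broiler chickens were allocated, not from anything the diet did; and starting body condition independently affects the outcome. The pooled gap is confounded — condition on starting body condition.
Adjusting over the population distribution of starting body condition: 0.320·(0.820−0.886) + 0.333·(0.480−0.547) + 0.347·(0.304−0.363) = -0.064.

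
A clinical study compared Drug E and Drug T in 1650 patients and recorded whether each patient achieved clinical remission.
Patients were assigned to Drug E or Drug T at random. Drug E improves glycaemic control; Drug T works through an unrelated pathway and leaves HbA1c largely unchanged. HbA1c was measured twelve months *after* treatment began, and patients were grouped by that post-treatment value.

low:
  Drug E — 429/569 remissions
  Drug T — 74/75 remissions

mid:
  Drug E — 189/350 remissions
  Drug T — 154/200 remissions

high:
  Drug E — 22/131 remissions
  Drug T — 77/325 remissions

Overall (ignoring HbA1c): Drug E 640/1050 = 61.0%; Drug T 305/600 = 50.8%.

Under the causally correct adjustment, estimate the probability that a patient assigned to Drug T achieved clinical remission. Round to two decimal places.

The HbA1c-specific comparison favours Drug T throughout, but the pooled figures favour Drug E. The question is whether to condition on HbA1c.
HbA1c is downstream of the drug. One should not condition on a consequence of treatment, so the overall rates are the right comparison.
So P(outcome | do(Drug T)) is just the pooled rate for Drug T: 305/600 = 0.508.

0.51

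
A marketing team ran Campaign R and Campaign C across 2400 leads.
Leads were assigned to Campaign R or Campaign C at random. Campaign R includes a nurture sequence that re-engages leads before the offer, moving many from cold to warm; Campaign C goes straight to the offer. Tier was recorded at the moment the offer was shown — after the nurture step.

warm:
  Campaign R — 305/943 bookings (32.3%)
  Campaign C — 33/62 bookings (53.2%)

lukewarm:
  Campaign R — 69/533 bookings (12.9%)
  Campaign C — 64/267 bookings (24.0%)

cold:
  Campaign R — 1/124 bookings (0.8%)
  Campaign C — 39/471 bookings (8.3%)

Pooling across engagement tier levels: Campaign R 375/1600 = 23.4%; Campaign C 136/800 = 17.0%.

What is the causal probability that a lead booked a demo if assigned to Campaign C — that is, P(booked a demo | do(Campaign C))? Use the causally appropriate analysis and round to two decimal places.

0.17

Engagement tier is downstream of the campaign. One should not condition on a consequence of treatment, so the overall rates are the right comparison.
So P(outcome | do(Campaign C)) is just the pooled rate for Campaign C: 136/800 = 0.170.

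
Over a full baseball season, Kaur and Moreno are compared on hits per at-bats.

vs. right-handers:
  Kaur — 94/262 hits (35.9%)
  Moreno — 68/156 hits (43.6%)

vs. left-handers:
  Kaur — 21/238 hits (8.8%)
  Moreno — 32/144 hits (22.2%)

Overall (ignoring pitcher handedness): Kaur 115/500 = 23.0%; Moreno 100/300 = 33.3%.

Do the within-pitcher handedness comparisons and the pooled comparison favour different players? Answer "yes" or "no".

Within each pitcher handedness level (vs. right-handers 35.9% vs 43.6%; vs. left-handers 8.8% vs 22.2%), Moreno has the higher rate every time. Pooled: 23.0% vs 33.3% — Moreno has the higher rate overall. They agree.

no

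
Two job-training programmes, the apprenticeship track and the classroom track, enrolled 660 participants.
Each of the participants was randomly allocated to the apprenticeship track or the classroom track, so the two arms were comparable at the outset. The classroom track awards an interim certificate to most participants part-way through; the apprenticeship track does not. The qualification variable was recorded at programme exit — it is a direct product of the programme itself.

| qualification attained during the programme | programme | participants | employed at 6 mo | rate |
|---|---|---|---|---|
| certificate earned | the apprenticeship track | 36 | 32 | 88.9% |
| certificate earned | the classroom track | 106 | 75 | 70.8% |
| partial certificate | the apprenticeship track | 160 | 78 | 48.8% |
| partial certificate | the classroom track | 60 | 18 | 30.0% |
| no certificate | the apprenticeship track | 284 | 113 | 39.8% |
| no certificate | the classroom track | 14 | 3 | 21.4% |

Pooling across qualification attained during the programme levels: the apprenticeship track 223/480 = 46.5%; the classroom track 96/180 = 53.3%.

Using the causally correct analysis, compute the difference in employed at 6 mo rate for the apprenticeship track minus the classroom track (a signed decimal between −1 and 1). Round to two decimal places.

Qualification attained during the programme is recorded after the programme and is itself shifted by it — it sits on the causal path from programme to outcome. Conditioning on a mediator would strip out part of the effect we want; the pooled comparison gives the total causal effect.
The causal difference is the pooled difference: 0.465 − 0.533 = -0.069.

-0.07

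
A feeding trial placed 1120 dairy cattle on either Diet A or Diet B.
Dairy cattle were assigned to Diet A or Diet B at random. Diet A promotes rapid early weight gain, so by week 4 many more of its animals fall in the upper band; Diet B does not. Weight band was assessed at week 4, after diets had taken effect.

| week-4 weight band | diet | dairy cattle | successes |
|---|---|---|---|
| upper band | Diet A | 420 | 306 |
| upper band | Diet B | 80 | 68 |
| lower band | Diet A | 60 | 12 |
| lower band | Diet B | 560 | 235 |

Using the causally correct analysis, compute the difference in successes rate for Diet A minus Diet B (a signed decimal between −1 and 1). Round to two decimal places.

The stratified and pooled comparisons disagree (Diet B wins within each week-4 weight band; Diet A wins overall), so the answer turns on the causal role of week-4 weight band.
The distribution of week-4 weight band is itself part of what the diet does — it is an intermediate outcome. Holding it fixed would remove that part of the effect; the total effect is the pooled difference.
The causal difference is the pooled difference: 0.662 − 0.473 = +0.189.

+0.19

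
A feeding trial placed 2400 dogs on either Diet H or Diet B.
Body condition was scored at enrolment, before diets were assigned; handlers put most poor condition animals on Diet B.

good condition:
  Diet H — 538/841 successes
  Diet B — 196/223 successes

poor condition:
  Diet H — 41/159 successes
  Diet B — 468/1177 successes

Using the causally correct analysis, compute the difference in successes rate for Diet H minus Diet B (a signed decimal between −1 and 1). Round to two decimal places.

-0.18

Within every starting body condition level Diet B has the higher rate, yet pooled Diet H does — Simpson's reversal.
Here starting body condition is a common cause — it drives both which diet a case falls under and the outcome. The crude comparison mixes populations; the stratum-specific rates are the causally relevant ones.
Adjusting over the population distribution of starting body condition: 0.443·(0.640−0.879) + 0.557·(0.258−0.398) = -0.184.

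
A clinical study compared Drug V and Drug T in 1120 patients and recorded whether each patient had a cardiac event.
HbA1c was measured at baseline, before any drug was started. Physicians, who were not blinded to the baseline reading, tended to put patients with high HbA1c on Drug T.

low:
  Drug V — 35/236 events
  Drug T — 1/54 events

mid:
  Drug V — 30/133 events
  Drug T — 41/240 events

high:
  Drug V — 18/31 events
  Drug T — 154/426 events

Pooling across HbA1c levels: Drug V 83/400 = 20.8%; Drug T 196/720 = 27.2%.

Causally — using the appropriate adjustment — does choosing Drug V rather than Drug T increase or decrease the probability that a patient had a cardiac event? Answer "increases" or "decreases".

increases

The HbA1c-specific comparison favours Drug T throughout, but the pooled figures favour Drug V. The question is whether to condition on HbA1c.
HbA1c is set before the drug has any effect — it is not caused by the drug — and it independently drives the outcome. That makes it a confounder, so the causal comparison is within HbA1c levels.
Within each level — low: 14.8% vs 1.9%; mid: 22.6% vs 17.1%; high: 58.1% vs 36.2% — Drug T is lower every time.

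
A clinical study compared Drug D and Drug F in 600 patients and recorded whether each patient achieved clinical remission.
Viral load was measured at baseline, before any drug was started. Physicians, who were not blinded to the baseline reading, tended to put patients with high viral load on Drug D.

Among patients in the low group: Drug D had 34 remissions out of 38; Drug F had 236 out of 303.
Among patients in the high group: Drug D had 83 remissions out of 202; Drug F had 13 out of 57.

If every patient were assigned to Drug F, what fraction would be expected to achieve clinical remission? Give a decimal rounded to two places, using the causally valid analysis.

Drug D is higher inside every viral load stratum but Drug F is higher in aggregate. Whether to stratify depends on how viral load relates to the drug.
Viral load differs across drugs for reasons unrelated to any effect of the drug itself, and it separately predicts the outcome — a classic confounder. We must compare within viral load levels.
Standardising Drug F to the population viral load mix: 0.568·236/303 + 0.432·13/57 = 0.541.

0.54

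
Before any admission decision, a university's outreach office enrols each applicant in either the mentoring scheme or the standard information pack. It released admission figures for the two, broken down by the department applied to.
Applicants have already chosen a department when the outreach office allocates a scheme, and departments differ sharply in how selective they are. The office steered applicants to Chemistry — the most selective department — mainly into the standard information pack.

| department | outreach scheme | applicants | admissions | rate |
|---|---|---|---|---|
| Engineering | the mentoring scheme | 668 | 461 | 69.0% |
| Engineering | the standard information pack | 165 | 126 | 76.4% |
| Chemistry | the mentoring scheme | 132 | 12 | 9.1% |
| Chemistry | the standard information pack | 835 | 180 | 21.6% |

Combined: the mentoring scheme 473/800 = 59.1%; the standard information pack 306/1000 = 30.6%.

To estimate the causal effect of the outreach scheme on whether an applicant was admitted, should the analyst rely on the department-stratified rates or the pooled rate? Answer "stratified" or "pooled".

stratified

The stratified and pooled comparisons disagree (the standard information pack wins within each department; the mentoring scheme wins overall), so the answer turns on the causal role of department.
Department is set before the outreach scheme has any effect — it is not caused by the outreach scheme — and it independently drives the outcome. That makes it a confounder, so the causal comparison is within department levels.
Within each level — Engineering: 69.0% vs 76.4%; Chemistry: 9.1% vs 21.6% — the standard information pack is higher every time.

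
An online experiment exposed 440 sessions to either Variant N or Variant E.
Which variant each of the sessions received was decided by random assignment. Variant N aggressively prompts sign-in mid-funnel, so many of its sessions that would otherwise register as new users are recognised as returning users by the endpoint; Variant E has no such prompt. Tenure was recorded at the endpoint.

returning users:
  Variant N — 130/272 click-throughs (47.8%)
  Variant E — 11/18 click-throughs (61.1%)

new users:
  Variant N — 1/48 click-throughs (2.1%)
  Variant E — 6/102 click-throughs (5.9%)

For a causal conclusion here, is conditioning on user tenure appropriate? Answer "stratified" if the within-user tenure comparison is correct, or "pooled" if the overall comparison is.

pooled

User tenure lies on the pathway variant → user tenure → outcome, so adjusting for it blocks the indirect effect. For the total causal effect of variant, use the unadjusted pooled rates.
Pooled: Variant N 40.9% vs Variant E 14.2%; Variant N is higher overall.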